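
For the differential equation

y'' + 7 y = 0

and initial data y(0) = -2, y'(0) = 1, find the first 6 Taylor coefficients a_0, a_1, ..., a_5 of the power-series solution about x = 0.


Ansatz: y(x) = sum_{n>=0} a_n x^n, so y'(x) = sum_{n>=1} n a_n x^(n-1) and y''(x) = sum_{n>=2} n(n-1) a_n x^(n-2).
Substitute into P(x) y'' + Q(x) y' + R(x) y = 0 with P(x) = 1, Q(x) = 0, R(x) = 7, and match powers of x.
Initial conditions: a_0 = -2, a_1 = 1.
Setting the coefficient of each power of x to zero and solving order by order (substituting the coefficients already found):
  x^0: 2 a_2 + 7 a_0 = 0  ->  2 a_2 = -7 a_0 = 14  ->  a_2 = 7
  x^1: 6 a_3 + 7 a_1 = 0  ->  6 a_3 = -7 a_1 = -7  ->  a_3 = -7/6
  x^2: 12 a_4 + 7 a_2 = 0  ->  12 a_4 = -7 a_2 = -49  ->  a_4 = -49/12
  x^3: 20 a_5 + 7 a_3 = 0  ->  20 a_5 = -7 a_3 = 49/6  ->  a_5 = 49/120
Truncated series: y(x) = -2 + x + 7 x^2 - (7/6) x^3 - (49/12) x^4 + (49/120) x^5 + O(x^6).

a_0 = -2; a_1 = 1; a_2 = 7; a_3 = -7/6; a_4 = -49/12; a_5 = 49/120


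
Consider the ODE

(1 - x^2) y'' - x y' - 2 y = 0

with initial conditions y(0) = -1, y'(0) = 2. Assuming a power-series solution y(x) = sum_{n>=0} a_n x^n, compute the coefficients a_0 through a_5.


Ansatz: y(x) = sum_{n>=0} a_n x^n, so y'(x) = sum_{n>=1} n a_n x^(n-1) and y''(x) = sum_{n>=2} n(n-1) a_n x^(n-2).
Substitute into P(x) y'' + Q(x) y' + R(x) y = 0 with P(x) = 1 - x^2, Q(x) = -x, R(x) = -2, and match powers of x.
Initial conditions: a_0 = -1, a_1 = 2.
Setting the coefficient of each power of x to zero and solving order by order (substituting the coefficients already found):
  x^0: 2 a_2 - 2 a_0 = 0  ->  2 a_2 = 2 a_0 = -2  ->  a_2 = -1
  x^1: 6 a_3 - 3 a_1 = 0  ->  6 a_3 = 3 a_1 = 6  ->  a_3 = 1
  x^2: 12 a_4 - 6 a_2 = 0  ->  12 a_4 = 6 a_2 = -6  ->  a_4 = -1/2
  x^3: 20 a_5 - 11 a_3 = 0  ->  20 a_5 = 11 a_3 = 11  ->  a_5 = 11/20
Truncated series: y(x) = -1 + 2 x - x^2 + x^3 - (1/2) x^4 + (11/20) x^5 + O(x^6).

a_0 = -1; a_1 = 2; a_2 = -1; a_3 = 1; a_4 = -1/2; a_5 = 11/20


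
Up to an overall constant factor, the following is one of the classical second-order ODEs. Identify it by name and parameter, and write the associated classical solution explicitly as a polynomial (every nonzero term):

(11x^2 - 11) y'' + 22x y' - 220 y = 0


All three coefficients share the factor -11; dividing through by -11 gives  (1 - x^2) y'' - 2x y' + 20 y = 0.
This matches the Legendre equation (1 - x^2) y'' - 2x y' + n(n+1) y = 0 (note the -2x y' term) with n(n+1) = 20, so n = 4; the polynomial solution is P_4(x).
With y = sum_k a_k x^k, matching x^k gives (k+2)(k+1) a_{k+2} = [k(k+1) - n(n+1)] a_k = (k - 4)(k + 5) a_k. The right side vanishes at k = 4, so the series with the parity of 4 terminates at degree 4.
Standard normalization (P_n(1) = 1): leading coefficient (2n)!/(2^n (n!)^2) = 40320/(16*576) = 35/8, so a_4 = 35/8. Work downward with a_k = (k+1)(k+2) a_{k+2} / ((k - 4)(k + 5)):
  a_2 = (3)(4)(35/8) / ((2 - 4)(2 + 5)) = (105/2)/(-14) = -15/4
  a_0 = (1)(2)(-15/4) / ((0 - 4)(0 + 5)) = (-15/2)/(-20) = 3/8
Hence P_4(x) = 35 x^4/8 - 15 x^2/4 + 3/8.

P_4(x); series = 35 x^4/8 - 15 x^2/4 + 3/8


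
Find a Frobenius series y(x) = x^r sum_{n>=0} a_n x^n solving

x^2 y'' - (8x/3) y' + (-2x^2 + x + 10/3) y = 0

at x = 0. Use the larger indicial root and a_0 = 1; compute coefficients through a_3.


Write in Frobenius form y'' + (p(x)/x) y' + (q(x)/x^2) y = 0:
  p(x) = -8/3,  q(x) = -2x^2 + x + 10/3.
Indicial equation: r(r-1) + (-8/3) r + (10/3) = 0 -> roots r_1 = 2, r_2 = 5/3.
Take r = r_1 = 2. Let y(x) = x^r sum_{n>=0} a_n x^n with a_0 = 1.
Substitute y = x^r sum a_n x^n and match x^{r+n}. The recurrence is
  D(n) a_n + 1 a_{n-1} - 2 a_{n-2} = 0,  where D(n) = (r+n)(r+n-1) + (-8/3)(r+n) + (10/3).
  a_n = [-1 a_{n-1} + 2 a_{n-2}] / D(n).
Since the indicial polynomial factors as (r - r_1)(r - r_2), D(n) = (r_1 + n - r_1)(r_1 + n - r_2) = n(n + 1/3).
Evaluating step by step (a_0 = 1):
  n = 1: D(1) = 1(1 + 1/3) = 4/3; numerator = -1(1) = -1; a_1 = (-1)/(4/3) = -3/4
  n = 2: D(2) = 2(2 + 1/3) = 14/3; numerator = -1(-3/4) + 2(1) = 11/4; a_2 = (11/4)/(14/3) = 33/56
  n = 3: D(3) = 3(3 + 1/3) = 10; numerator = -1(33/56) + 2(-3/4) = -117/56; a_3 = (-117/56)/(10) = -117/560

r = 2; a_0 = 1; a_1 = -3/4; a_2 = 33/56; a_3 = -117/560


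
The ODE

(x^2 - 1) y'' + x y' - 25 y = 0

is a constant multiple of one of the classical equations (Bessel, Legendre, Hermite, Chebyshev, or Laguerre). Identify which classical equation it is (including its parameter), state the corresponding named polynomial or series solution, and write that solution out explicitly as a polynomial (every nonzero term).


All three coefficients share the factor -1; dividing through by -1 gives  (1 - x^2) y'' - x y' + 25 y = 0.
This matches the Chebyshev equation (1 - x^2) y'' - x y' + n^2 y = 0 (note the -x y' term, not -2x y') with n^2 = 25, so n = 5; the polynomial solution is T_5(x).
With y = sum_k a_k x^k, matching x^k gives (k+2)(k+1) a_{k+2} = (k^2 - n^2) a_k = (k - 5)(k + 5) a_k. The right side vanishes at k = 5, so the series with the parity of 5 terminates at degree 5.
Standard normalization: leading coefficient of T_n is 2^(n-1), so a_5 = 2^4 = 16. Work downward with a_k = (k+1)(k+2) a_{k+2} / ((k - 5)(k + 5)):
  a_3 = (4)(5)(16) / ((3 - 5)(3 + 5)) = 320/(-16) = -20
  a_1 = (2)(3)(-20) / ((1 - 5)(1 + 5)) = -120/(-24) = 5
Hence T_5(x) = 16 x^5 - 20 x^3 + 5 x.

T_5(x); series = 16 x^5 - 20 x^3 + 5 x


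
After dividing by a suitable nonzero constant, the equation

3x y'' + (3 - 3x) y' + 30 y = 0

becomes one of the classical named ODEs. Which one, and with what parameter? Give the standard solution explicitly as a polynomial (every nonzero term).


All three coefficients share the factor 3; dividing through by 3 gives  x y'' + (1 - x) y' + 10 y = 0.
This matches the Laguerre equation x y'' + (1 - x) y' + n y = 0 with n = 10; the polynomial solution is L_10(x).
With y = sum_k a_k x^k, matching x^k gives (k+1)k a_{k+1} + (k+1) a_{k+1} - k a_k + n a_k = 0, i.e. (k+1)^2 a_{k+1} = (k - n) a_k = (k - 10) a_k. The right side vanishes at k = 10, so the series terminates at degree 10.
Standard normalization L_n(0) = 1 gives a_0 = 1. Work upward with a_{k+1} = (k - 10) a_k / (k+1)^2:
  a_1 = (0 - 10)(1) / 1^2 = -10/1 = -10
  a_2 = (1 - 10)(-10) / 2^2 = 90/4 = 45/2
  a_3 = (2 - 10)(45/2) / 3^2 = -180/9 = -20
  a_4 = (3 - 10)(-20) / 4^2 = 140/16 = 35/4
  a_5 = (4 - 10)(35/4) / 5^2 = (-105/2)/25 = -21/10
  a_6 = (5 - 10)(-21/10) / 6^2 = (21/2)/36 = 7/24
  a_7 = (6 - 10)(7/24) / 7^2 = (-7/6)/49 = -1/42
  a_8 = (7 - 10)(-1/42) / 8^2 = (1/14)/64 = 1/896
  a_9 = (8 - 10)(1/896) / 9^2 = (-1/448)/81 = -1/36288
  a_10 = (9 - 10)(-1/36288) / 10^2 = (1/36288)/100 = 1/3628800
Hence L_10(x) = x^10/3628800 - x^9/36288 + x^8/896 - x^7/42 + 7 x^6/24 - 21 x^5/10 + 35 x^4/4 - 20 x^3 + 45 x^2/2 - 10 x + 1.

L_10(x); series = x^10/3628800 - x^9/36288 + x^8/896 - x^7/42 + 7 x^6/24 - 21 x^5/10 + 35 x^4/4 - 20 x^3 + 45 x^2/2 - 10 x + 1


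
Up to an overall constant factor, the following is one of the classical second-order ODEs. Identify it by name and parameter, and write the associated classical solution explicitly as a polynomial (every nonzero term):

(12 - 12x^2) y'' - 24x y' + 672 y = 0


All three coefficients share the factor 12; dividing through by 12 gives  (1 - x^2) y'' - 2x y' + 56 y = 0.
This matches the Legendre equation (1 - x^2) y'' - 2x y' + n(n+1) y = 0 (note the -2x y' term) with n(n+1) = 56, so n = 7; the polynomial solution is P_7(x).
With y = sum_k a_k x^k, matching x^k gives (k+2)(k+1) a_{k+2} = [k(k+1) - n(n+1)] a_k = (k - 7)(k + 8) a_k. The right side vanishes at k = 7, so the series with the parity of 7 terminates at degree 7.
Standard normalization (P_n(1) = 1): leading coefficient (2n)!/(2^n (n!)^2) = 87178291200/(128*25401600) = 429/16, so a_7 = 429/16. Work downward with a_k = (k+1)(k+2) a_{k+2} / ((k - 7)(k + 8)):
  a_5 = (6)(7)(429/16) / ((5 - 7)(5 + 8)) = (9009/8)/(-26) = -693/16
  a_3 = (4)(5)(-693/16) / ((3 - 7)(3 + 8)) = (-3465/4)/(-44) = 315/16
  a_1 = (2)(3)(315/16) / ((1 - 7)(1 + 8)) = (945/8)/(-54) = -35/16
Hence P_7(x) = 429 x^7/16 - 693 x^5/16 + 315 x^3/16 - 35 x/16.

P_7(x); series = 429 x^7/16 - 693 x^5/16 + 315 x^3/16 - 35 x/16


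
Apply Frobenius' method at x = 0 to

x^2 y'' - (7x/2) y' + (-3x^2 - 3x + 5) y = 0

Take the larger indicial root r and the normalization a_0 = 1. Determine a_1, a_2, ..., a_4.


Write in Frobenius form y'' + (p(x)/x) y' + (q(x)/x^2) y = 0:
  p(x) = -7/2,  q(x) = -3x^2 - 3x + 5.
Indicial equation: r(r-1) + (-7/2) r + (5) = 0 -> roots r_1 = 5/2, r_2 = 2.
Take r = r_1 = 5/2. Let y(x) = x^r sum_{n>=0} a_n x^n with a_0 = 1.
Substitute y = x^r sum a_n x^n and match x^{r+n}. The recurrence is
  D(n) a_n - 3 a_{n-1} - 3 a_{n-2} = 0,  where D(n) = (r+n)(r+n-1) + (-7/2)(r+n) + (5).
  a_n = [3 a_{n-1} + 3 a_{n-2}] / D(n).
Since the indicial polynomial factors as (r - r_1)(r - r_2), D(n) = (r_1 + n - r_1)(r_1 + n - r_2) = n(n + 1/2).
Evaluating step by step (a_0 = 1):
  n = 1: D(1) = 1(1 + 1/2) = 3/2; numerator = 3(1) = 3; a_1 = (3)/(3/2) = 2
  n = 2: D(2) = 2(2 + 1/2) = 5; numerator = 3(2) + 3(1) = 9; a_2 = (9)/(5) = 9/5
  n = 3: D(3) = 3(3 + 1/2) = 21/2; numerator = 3(9/5) + 3(2) = 57/5; a_3 = (57/5)/(21/2) = 38/35
  n = 4: D(4) = 4(4 + 1/2) = 18; numerator = 3(38/35) + 3(9/5) = 303/35; a_4 = (303/35)/(18) = 101/210

r = 5/2; a_0 = 1; a_1 = 2; a_2 = 9/5; a_3 = 38/35; a_4 = 101/210


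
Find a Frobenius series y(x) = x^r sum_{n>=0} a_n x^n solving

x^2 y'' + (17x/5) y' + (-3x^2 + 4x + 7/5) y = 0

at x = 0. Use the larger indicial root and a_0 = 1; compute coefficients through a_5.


Write in Frobenius form y'' + (p(x)/x) y' + (q(x)/x^2) y = 0:
  p(x) = 17/5,  q(x) = -3x^2 + 4x + 7/5.
Indicial equation: r(r-1) + (17/5) r + (7/5) = 0 -> roots r_1 = -1, r_2 = -7/5.
Take r = r_1 = -1. Let y(x) = x^r sum_{n>=0} a_n x^n with a_0 = 1.
Substitute y = x^r sum a_n x^n and match x^{r+n}. The recurrence is
  D(n) a_n + 4 a_{n-1} - 3 a_{n-2} = 0,  where D(n) = (r+n)(r+n-1) + (17/5)(r+n) + (7/5).
  a_n = [-4 a_{n-1} + 3 a_{n-2}] / D(n).
Since the indicial polynomial factors as (r - r_1)(r - r_2), D(n) = (r_1 + n - r_1)(r_1 + n - r_2) = n(n + 2/5).
Evaluating step by step (a_0 = 1):
  n = 1: D(1) = 1(1 + 2/5) = 7/5; numerator = -4(1) = -4; a_1 = (-4)/(7/5) = -20/7
  n = 2: D(2) = 2(2 + 2/5) = 24/5; numerator = -4(-20/7) + 3(1) = 101/7; a_2 = (101/7)/(24/5) = 505/168
  n = 3: D(3) = 3(3 + 2/5) = 51/5; numerator = -4(505/168) + 3(-20/7) = -865/42; a_3 = (-865/42)/(51/5) = -4325/2142
  n = 4: D(4) = 4(4 + 2/5) = 88/5; numerator = -4(-4325/2142) + 3(505/168) = 146465/8568; a_4 = (146465/8568)/(88/5) = 66575/68544
  n = 5: D(5) = 5(5 + 2/5) = 27; numerator = -4(66575/68544) + 3(-4325/2142) = -170375/17136; a_5 = (-170375/17136)/(27) = -170375/462672

r = -1; a_0 = 1; a_1 = -20/7; a_2 = 505/168; a_3 = -4325/2142; a_4 = 66575/68544; a_5 = -170375/462672


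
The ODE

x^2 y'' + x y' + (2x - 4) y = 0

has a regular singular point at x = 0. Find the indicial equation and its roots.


Divide by x^2 to reach normal form y'' + P_1(x) y' + P_2(x) y = 0 with P_1(x) = 1/x and P_2(x) = 2/x - 4/x^2.
x = 0 is a singular point because the y'-coefficient 1/x has a pole at x = 0 and the y-coefficient 2/x - 4/x^2 has a pole at x = 0.
It is a regular singular point because x P_1(x) = p(x) = 1 and x^2 P_2(x) = q(x) = 2x - 4 are polynomials, hence analytic at x = 0.
p(0) = 1,  q(0) = -4.
Indicial equation: r(r-1) + p(0) r + q(0) = 0, i.e. r^2 + (p(0) - 1) r + q(0) = 0, i.e. r^2 - 4 = 0.
Discriminant: (0)^2 - 4(-4) = 16, so r = (0 ± 4)/2.
Solving: r_1 = 2, r_2 = -2.

indicial: r^2 - 4 = 0; roots r_1 = 2, r_2 = -2


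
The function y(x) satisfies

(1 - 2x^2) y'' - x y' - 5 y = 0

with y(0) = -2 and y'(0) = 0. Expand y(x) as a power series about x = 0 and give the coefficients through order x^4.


Ansatz: y(x) = sum_{n>=0} a_n x^n, so y'(x) = sum_{n>=1} n a_n x^(n-1) and y''(x) = sum_{n>=2} n(n-1) a_n x^(n-2).
Substitute into P(x) y'' + Q(x) y' + R(x) y = 0 with P(x) = 1 - 2x^2, Q(x) = -x, R(x) = -5, and match powers of x.
Initial conditions: a_0 = -2, a_1 = 0.
Setting the coefficient of each power of x to zero and solving order by order (substituting the coefficients already found):
  x^0: 2 a_2 - 5 a_0 = 0  ->  2 a_2 = 5 a_0 = -10  ->  a_2 = -5
  x^1: 6 a_3 - 6 a_1 = 0  ->  6 a_3 = 6 a_1 = 0  ->  a_3 = 0
  x^2: 12 a_4 - 11 a_2 = 0  ->  12 a_4 = 11 a_2 = -55  ->  a_4 = -55/12
Truncated series: y(x) = -2 - 5 x^2 - (55/12) x^4 + O(x^5).

a_0 = -2; a_1 = 0; a_2 = -5; a_3 = 0; a_4 = -55/12


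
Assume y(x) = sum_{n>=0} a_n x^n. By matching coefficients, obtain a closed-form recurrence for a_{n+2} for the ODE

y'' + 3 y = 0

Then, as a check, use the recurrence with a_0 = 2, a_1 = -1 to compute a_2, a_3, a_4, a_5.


Substitute y = sum_n a_n x^n into y'' + (const) y = 0.
y''(x) = sum_{n>=0} (n+2)(n+1) a_{n+2} x^n.
The ODE becomes sum_n [(n+2)(n+1) a_{n+2} + 3 a_n] x^n = 0.
Setting each coefficient to zero gives the recurrence:
  (n+2)(n+1) a_{n+2} + 3 a_n = 0,
  a_{n+2} = -3 / ((n+1)(n+2)) a_n.

Check with a_0 = 2, a_1 = -1 (apply the recurrence for n = 0, 1, 2, 3): a_0 = 2, a_1 = -1, a_2 = -3, a_3 = 1/2, a_4 = 3/4, a_5 = -3/40.

a_{n+2} = -3/((n+1)(n+2)) * a_n; check: a_0 = 2, a_1 = -1, a_2 = -3, a_3 = 1/2, a_4 = 3/4, a_5 = -3/40


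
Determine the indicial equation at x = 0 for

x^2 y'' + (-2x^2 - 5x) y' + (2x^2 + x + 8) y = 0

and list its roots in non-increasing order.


Divide by x^2 to reach normal form y'' + P_1(x) y' + P_2(x) y = 0 with P_1(x) = -2 - 5/x and P_2(x) = 2 + 1/x + 8/x^2.
x = 0 is a singular point because the y'-coefficient -2 - 5/x has a pole at x = 0 and the y-coefficient 2 + 1/x + 8/x^2 has a pole at x = 0.
It is a regular singular point because x P_1(x) = p(x) = -2x - 5 and x^2 P_2(x) = q(x) = 2x^2 + x + 8 are polynomials, hence analytic at x = 0.
p(0) = -5,  q(0) = 8.
Indicial equation: r(r-1) + p(0) r + q(0) = 0, i.e. r^2 + (p(0) - 1) r + q(0) = 0, i.e. r^2 - 6 r + 8 = 0.
Discriminant: (-6)^2 - 4(8) = 4, so r = (6 ± 2)/2.
Solving: r_1 = 4, r_2 = 2.

indicial: r^2 - 6 r + 8 = 0; roots r_1 = 4, r_2 = 2


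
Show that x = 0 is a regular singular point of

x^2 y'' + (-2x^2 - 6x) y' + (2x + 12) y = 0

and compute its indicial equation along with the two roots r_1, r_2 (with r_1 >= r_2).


Divide by x^2 to reach normal form y'' + P_1(x) y' + P_2(x) y = 0 with P_1(x) = -2 - 6/x and P_2(x) = 2/x + 12/x^2.
x = 0 is a singular point because the y'-coefficient -2 - 6/x has a pole at x = 0 and the y-coefficient 2/x + 12/x^2 has a pole at x = 0.
It is a regular singular point because x P_1(x) = p(x) = -2x - 6 and x^2 P_2(x) = q(x) = 2x + 12 are polynomials, hence analytic at x = 0.
p(0) = -6,  q(0) = 12.
Indicial equation: r(r-1) + p(0) r + q(0) = 0, i.e. r^2 + (p(0) - 1) r + q(0) = 0, i.e. r^2 - 7 r + 12 = 0.
Discriminant: (-7)^2 - 4(12) = 1, so r = (7 ± 1)/2.
Solving: r_1 = 4, r_2 = 3.

indicial: r^2 - 7 r + 12 = 0; roots r_1 = 4, r_2 = 3


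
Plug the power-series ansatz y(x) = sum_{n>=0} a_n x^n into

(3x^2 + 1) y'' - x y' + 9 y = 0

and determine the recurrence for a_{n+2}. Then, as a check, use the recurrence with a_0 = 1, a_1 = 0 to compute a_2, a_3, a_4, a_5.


Substitute y = sum_n a_n x^n.
(1 + 3 x^2) y'' contributes (n+2)(n+1) a_{n+2} + 3 n(n-1) a_n at x^n.
-x y'(x) contributes -n a_n at x^n.
9 y(x) contributes 9 a_n at x^n.
Matching x^n: (n+2)(n+1) a_{n+2} + (3 n(n-1) - n + 9) a_n = 0.
Thus a_{n+2} = (-3 n(n-1) + n - 9) / ((n+1)(n+2)) * a_n.

Check with a_0 = 1, a_1 = 0 (apply the recurrence for n = 0, 1, 2, 3): a_0 = 1, a_1 = 0, a_2 = -9/2, a_3 = 0, a_4 = 39/8, a_5 = 0.

a_(n+2) = (-3 n(n-1) + n - 9) / ((n+1)(n+2)) * a_n; check: a_0 = 1, a_1 = 0, a_2 = -9/2, a_3 = 0, a_4 = 39/8, a_5 = 0


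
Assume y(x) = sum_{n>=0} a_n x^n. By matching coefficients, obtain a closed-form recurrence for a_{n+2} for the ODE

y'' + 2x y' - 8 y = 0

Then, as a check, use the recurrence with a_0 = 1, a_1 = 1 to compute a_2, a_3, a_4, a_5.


Substitute y = sum_n a_n x^n.
y''(x) has coefficient (n+2)(n+1) a_{n+2} at x^n;
2 x y'(x) has coefficient 2 n a_n at x^n (shift);
-8 y(x) has coefficient -8 a_n at x^n.
Matching x^n: (n+2)(n+1) a_{n+2} + (2n - 8) a_n = 0.
Thus a_{n+2} = (-2n + 8) / ((n+1)(n+2)) * a_n.

Check with a_0 = 1, a_1 = 1 (apply the recurrence for n = 0, 1, 2, 3): a_0 = 1, a_1 = 1, a_2 = 4, a_3 = 1, a_4 = 4/3, a_5 = 1/10.

a_(n+2) = (-2n + 8) / ((n+1)(n+2)) * a_n; check: a_0 = 1, a_1 = 1, a_2 = 4, a_3 = 1, a_4 = 4/3, a_5 = 1/10


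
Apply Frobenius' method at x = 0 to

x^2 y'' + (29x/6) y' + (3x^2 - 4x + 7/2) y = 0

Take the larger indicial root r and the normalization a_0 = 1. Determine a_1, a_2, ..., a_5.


Write in Frobenius form y'' + (p(x)/x) y' + (q(x)/x^2) y = 0:
  p(x) = 29/6,  q(x) = 3x^2 - 4x + 7/2.
Indicial equation: r(r-1) + (29/6) r + (7/2) = 0 -> roots r_1 = -3/2, r_2 = -7/3.
Take r = r_1 = -3/2. Let y(x) = x^r sum_{n>=0} a_n x^n with a_0 = 1.
Substitute y = x^r sum a_n x^n and match x^{r+n}. The recurrence is
  D(n) a_n - 4 a_{n-1} + 3 a_{n-2} = 0,  where D(n) = (r+n)(r+n-1) + (29/6)(r+n) + (7/2).
  a_n = [4 a_{n-1} - 3 a_{n-2}] / D(n).
Since the indicial polynomial factors as (r - r_1)(r - r_2), D(n) = (r_1 + n - r_1)(r_1 + n - r_2) = n(n + 5/6).
Evaluating step by step (a_0 = 1):
  n = 1: D(1) = 1(1 + 5/6) = 11/6; numerator = 4(1) = 4; a_1 = (4)/(11/6) = 24/11
  n = 2: D(2) = 2(2 + 5/6) = 17/3; numerator = 4(24/11) - 3(1) = 63/11; a_2 = (63/11)/(17/3) = 189/187
  n = 3: D(3) = 3(3 + 5/6) = 23/2; numerator = 4(189/187) - 3(24/11) = -468/187; a_3 = (-468/187)/(23/2) = -936/4301
  n = 4: D(4) = 4(4 + 5/6) = 58/3; numerator = 4(-936/4301) - 3(189/187) = -16785/4301; a_4 = (-16785/4301)/(58/3) = -50355/249458
  n = 5: D(5) = 5(5 + 5/6) = 175/6; numerator = 4(-50355/249458) - 3(-936/4301) = -1134/7337; a_5 = (-1134/7337)/(175/6) = -972/183425

r = -3/2; a_0 = 1; a_1 = 24/11; a_2 = 189/187; a_3 = -936/4301; a_4 = -50355/249458; a_5 = -972/183425


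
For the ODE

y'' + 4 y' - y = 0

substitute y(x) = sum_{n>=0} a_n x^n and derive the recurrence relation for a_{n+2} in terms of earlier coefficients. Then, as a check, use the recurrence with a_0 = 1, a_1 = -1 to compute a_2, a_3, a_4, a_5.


Substitute y = sum_n a_n x^n.
y''(x) has coefficient (n+2)(n+1) a_{n+2} at x^n;
4 y'(x) has coefficient 4 (n+1) a_{n+1} at x^n;
-y(x) has coefficient -1 a_n at x^n.
Matching x^n: (n+2)(n+1) a_{n+2} + 4 (n+1) a_{n+1} - 1 a_n = 0.
Thus a_{n+2} = [-4 (n+1) a_{n+1} + 1 a_n] / ((n+1)(n+2)).

Check with a_0 = 1, a_1 = -1 (apply the recurrence for n = 0, 1, 2, 3): a_0 = 1, a_1 = -1, a_2 = 5/2, a_3 = -7/2, a_4 = 89/24, a_5 = -377/120.

a_(n+2) = [-4 (n+1) a_(n+1) + 1 a_n] / ((n+1)(n+2)); check: a_0 = 1, a_1 = -1, a_2 = 5/2, a_3 = -7/2, a_4 = 89/24, a_5 = -377/120


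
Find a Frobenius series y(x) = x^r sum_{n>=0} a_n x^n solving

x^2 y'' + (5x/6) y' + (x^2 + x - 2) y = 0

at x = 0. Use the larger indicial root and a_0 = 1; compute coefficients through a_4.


Write in Frobenius form y'' + (p(x)/x) y' + (q(x)/x^2) y = 0:
  p(x) = 5/6,  q(x) = x^2 + x - 2.
Indicial equation: r(r-1) + (5/6) r + (-2) = 0 -> roots r_1 = 3/2, r_2 = -4/3.
Take r = r_1 = 3/2. Let y(x) = x^r sum_{n>=0} a_n x^n with a_0 = 1.
Substitute y = x^r sum a_n x^n and match x^{r+n}. The recurrence is
  D(n) a_n + 1 a_{n-1} + 1 a_{n-2} = 0,  where D(n) = (r+n)(r+n-1) + (5/6)(r+n) + (-2).
  a_n = [-1 a_{n-1} - 1 a_{n-2}] / D(n).
Since the indicial polynomial factors as (r - r_1)(r - r_2), D(n) = (r_1 + n - r_1)(r_1 + n - r_2) = n(n + 17/6).
Evaluating step by step (a_0 = 1):
  n = 1: D(1) = 1(1 + 17/6) = 23/6; numerator = -1(1) = -1; a_1 = (-1)/(23/6) = -6/23
  n = 2: D(2) = 2(2 + 17/6) = 29/3; numerator = -1(-6/23) - 1(1) = -17/23; a_2 = (-17/23)/(29/3) = -51/667
  n = 3: D(3) = 3(3 + 17/6) = 35/2; numerator = -1(-51/667) - 1(-6/23) = 225/667; a_3 = (225/667)/(35/2) = 90/4669
  n = 4: D(4) = 4(4 + 17/6) = 82/3; numerator = -1(90/4669) - 1(-51/667) = 267/4669; a_4 = (267/4669)/(82/3) = 801/382858

r = 3/2; a_0 = 1; a_1 = -6/23; a_2 = -51/667; a_3 = 90/4669; a_4 = 801/382858


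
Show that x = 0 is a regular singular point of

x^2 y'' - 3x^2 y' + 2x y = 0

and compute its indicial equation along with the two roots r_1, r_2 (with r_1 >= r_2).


Divide by x^2 to reach normal form y'' + P_1(x) y' + P_2(x) y = 0 with P_1(x) = -3 and P_2(x) = 2/x.
x = 0 is a singular point because the y-coefficient 2/x has a pole at x = 0.
It is a regular singular point because x P_1(x) = p(x) = -3x and x^2 P_2(x) = q(x) = 2x are polynomials, hence analytic at x = 0.
p(0) = 0,  q(0) = 0.
Indicial equation: r(r-1) + p(0) r + q(0) = 0, i.e. r^2 + (p(0) - 1) r + q(0) = 0, i.e. r^2 - 1 r = 0.
Discriminant: (-1)^2 - 4(0) = 1, so r = (1 ± 1)/2.
Solving: r_1 = 1, r_2 = 0.

indicial: r^2 - 1 r = 0; roots r_1 = 1, r_2 = 0


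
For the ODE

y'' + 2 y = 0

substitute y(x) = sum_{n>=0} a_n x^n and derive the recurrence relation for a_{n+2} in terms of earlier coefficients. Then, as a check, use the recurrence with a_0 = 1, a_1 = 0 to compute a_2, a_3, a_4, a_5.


Substitute y = sum_n a_n x^n into y'' + (const) y = 0.
y''(x) = sum_{n>=0} (n+2)(n+1) a_{n+2} x^n.
The ODE becomes sum_n [(n+2)(n+1) a_{n+2} + 2 a_n] x^n = 0.
Setting each coefficient to zero gives the recurrence:
  (n+2)(n+1) a_{n+2} + 2 a_n = 0,
  a_{n+2} = -2 / ((n+1)(n+2)) a_n.

Check with a_0 = 1, a_1 = 0 (apply the recurrence for n = 0, 1, 2, 3): a_0 = 1, a_1 = 0, a_2 = -1, a_3 = 0, a_4 = 1/6, a_5 = 0.

a_{n+2} = -2/((n+1)(n+2)) * a_n; check: a_0 = 1, a_1 = 0, a_2 = -1, a_3 = 0, a_4 = 1/6, a_5 = 0


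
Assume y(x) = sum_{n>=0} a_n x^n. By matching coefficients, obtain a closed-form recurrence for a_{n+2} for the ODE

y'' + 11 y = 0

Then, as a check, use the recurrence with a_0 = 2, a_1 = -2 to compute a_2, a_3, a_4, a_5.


Substitute y = sum_n a_n x^n into y'' + (const) y = 0.
y''(x) = sum_{n>=0} (n+2)(n+1) a_{n+2} x^n.
The ODE becomes sum_n [(n+2)(n+1) a_{n+2} + 11 a_n] x^n = 0.
Setting each coefficient to zero gives the recurrence:
  (n+2)(n+1) a_{n+2} + 11 a_n = 0,
  a_{n+2} = -11 / ((n+1)(n+2)) a_n.

Check with a_0 = 2, a_1 = -2 (apply the recurrence for n = 0, 1, 2, 3): a_0 = 2, a_1 = -2, a_2 = -11, a_3 = 11/3, a_4 = 121/12, a_5 = -121/60.

a_{n+2} = -11/((n+1)(n+2)) * a_n; check: a_0 = 2, a_1 = -2, a_2 = -11, a_3 = 11/3, a_4 = 121/12, a_5 = -121/60


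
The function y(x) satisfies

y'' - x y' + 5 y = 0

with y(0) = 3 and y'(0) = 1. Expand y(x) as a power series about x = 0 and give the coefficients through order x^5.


Ansatz: y(x) = sum_{n>=0} a_n x^n, so y'(x) = sum_{n>=1} n a_n x^(n-1) and y''(x) = sum_{n>=2} n(n-1) a_n x^(n-2).
Substitute into P(x) y'' + Q(x) y' + R(x) y = 0 with P(x) = 1, Q(x) = -x, R(x) = 5, and match powers of x.
Initial conditions: a_0 = 3, a_1 = 1.
Setting the coefficient of each power of x to zero and solving order by order (substituting the coefficients already found):
  x^0: 2 a_2 + 5 a_0 = 0  ->  2 a_2 = -5 a_0 = -15  ->  a_2 = -15/2
  x^1: 6 a_3 + 4 a_1 = 0  ->  6 a_3 = -4 a_1 = -4  ->  a_3 = -2/3
  x^2: 12 a_4 + 3 a_2 = 0  ->  12 a_4 = -3 a_2 = 45/2  ->  a_4 = 15/8
  x^3: 20 a_5 + 2 a_3 = 0  ->  20 a_5 = -2 a_3 = 4/3  ->  a_5 = 1/15
Truncated series: y(x) = 3 + x - (15/2) x^2 - (2/3) x^3 + (15/8) x^4 + (1/15) x^5 + O(x^6).

a_0 = 3; a_1 = 1; a_2 = -15/2; a_3 = -2/3; a_4 = 15/8; a_5 = 1/15


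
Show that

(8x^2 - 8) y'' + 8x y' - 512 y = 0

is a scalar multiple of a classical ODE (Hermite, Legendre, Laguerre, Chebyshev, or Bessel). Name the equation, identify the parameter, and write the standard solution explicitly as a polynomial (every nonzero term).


All three coefficients share the factor -8; dividing through by -8 gives  (1 - x^2) y'' - x y' + 64 y = 0.
This matches the Chebyshev equation (1 - x^2) y'' - x y' + n^2 y = 0 (note the -x y' term, not -2x y') with n^2 = 64, so n = 8; the polynomial solution is T_8(x).
With y = sum_k a_k x^k, matching x^k gives (k+2)(k+1) a_{k+2} = (k^2 - n^2) a_k = (k - 8)(k + 8) a_k. The right side vanishes at k = 8, so the series with the parity of 8 terminates at degree 8.
Standard normalization: leading coefficient of T_n is 2^(n-1), so a_8 = 2^7 = 128. Work downward with a_k = (k+1)(k+2) a_{k+2} / ((k - 8)(k + 8)):
  a_6 = (7)(8)(128) / ((6 - 8)(6 + 8)) = 7168/(-28) = -256
  a_4 = (5)(6)(-256) / ((4 - 8)(4 + 8)) = -7680/(-48) = 160
  a_2 = (3)(4)(160) / ((2 - 8)(2 + 8)) = 1920/(-60) = -32
  a_0 = (1)(2)(-32) / ((0 - 8)(0 + 8)) = -64/(-64) = 1
Hence T_8(x) = 128 x^8 - 256 x^6 + 160 x^4 - 32 x^2 + 1.

T_8(x); series = 128 x^8 - 256 x^6 + 160 x^4 - 32 x^2 + 1


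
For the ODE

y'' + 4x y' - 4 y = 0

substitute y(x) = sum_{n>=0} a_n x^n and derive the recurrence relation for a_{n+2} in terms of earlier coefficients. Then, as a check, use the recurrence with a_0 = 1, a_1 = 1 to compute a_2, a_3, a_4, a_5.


Substitute y = sum_n a_n x^n.
y''(x) has coefficient (n+2)(n+1) a_{n+2} at x^n;
4 x y'(x) has coefficient 4 n a_n at x^n (shift);
-4 y(x) has coefficient -4 a_n at x^n.
Matching x^n: (n+2)(n+1) a_{n+2} + (4n - 4) a_n = 0.
Thus a_{n+2} = (-4n + 4) / ((n+1)(n+2)) * a_n.

Check with a_0 = 1, a_1 = 1 (apply the recurrence for n = 0, 1, 2, 3): a_0 = 1, a_1 = 1, a_2 = 2, a_3 = 0, a_4 = -2/3, a_5 = 0.

a_(n+2) = (-4n + 4) / ((n+1)(n+2)) * a_n; check: a_0 = 1, a_1 = 1, a_2 = 2, a_3 = 0, a_4 = -2/3, a_5 = 0


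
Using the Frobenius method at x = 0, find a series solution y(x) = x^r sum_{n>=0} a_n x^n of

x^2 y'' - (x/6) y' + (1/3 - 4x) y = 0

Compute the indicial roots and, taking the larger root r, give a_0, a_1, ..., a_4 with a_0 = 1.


Write in Frobenius form y'' + (p(x)/x) y' + (q(x)/x^2) y = 0:
  p(x) = -1/6,  q(x) = 1/3 - 4x.
Indicial equation: r(r-1) + (-1/6) r + (1/3) = 0 -> roots r_1 = 2/3, r_2 = 1/2.
Take r = r_1 = 2/3. Let y(x) = x^r sum_{n>=0} a_n x^n with a_0 = 1.
Substitute y = x^r sum a_n x^n and match x^{r+n}. The recurrence is
  D(n) a_n - 4 a_{n-1} = 0,  where D(n) = (r+n)(r+n-1) + (-1/6)(r+n) + (1/3).
  a_n = 4 / D(n) * a_{n-1}.
Since the indicial polynomial factors as (r - r_1)(r - r_2), D(n) = (r_1 + n - r_1)(r_1 + n - r_2) = n(n + 1/6).
Evaluating step by step (a_0 = 1):
  n = 1: D(1) = 1(1 + 1/6) = 7/6; numerator = 4(1) = 4; a_1 = (4)/(7/6) = 24/7
  n = 2: D(2) = 2(2 + 1/6) = 13/3; numerator = 4(24/7) = 96/7; a_2 = (96/7)/(13/3) = 288/91
  n = 3: D(3) = 3(3 + 1/6) = 19/2; numerator = 4(288/91) = 1152/91; a_3 = (1152/91)/(19/2) = 2304/1729
  n = 4: D(4) = 4(4 + 1/6) = 50/3; numerator = 4(2304/1729) = 9216/1729; a_4 = (9216/1729)/(50/3) = 13824/43225

r = 2/3; a_0 = 1; a_1 = 24/7; a_2 = 288/91; a_3 = 2304/1729; a_4 = 13824/43225


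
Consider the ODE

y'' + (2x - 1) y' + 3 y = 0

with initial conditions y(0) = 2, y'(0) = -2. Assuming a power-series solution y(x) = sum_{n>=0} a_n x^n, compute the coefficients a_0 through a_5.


Ansatz: y(x) = sum_{n>=0} a_n x^n, so y'(x) = sum_{n>=1} n a_n x^(n-1) and y''(x) = sum_{n>=2} n(n-1) a_n x^(n-2).
Substitute into P(x) y'' + Q(x) y' + R(x) y = 0 with P(x) = 1, Q(x) = 2x - 1, R(x) = 3, and match powers of x.
Initial conditions: a_0 = 2, a_1 = -2.
Setting the coefficient of each power of x to zero and solving order by order (substituting the coefficients already found):
  x^0: 2 a_2 - a_1 + 3 a_0 = 0  ->  2 a_2 = a_1 - 3 a_0 = -8  ->  a_2 = -4
  x^1: 6 a_3 - 2 a_2 + 5 a_1 = 0  ->  6 a_3 = 2 a_2 - 5 a_1 = 2  ->  a_3 = 1/3
  x^2: 12 a_4 - 3 a_3 + 7 a_2 = 0  ->  12 a_4 = 3 a_3 - 7 a_2 = 29  ->  a_4 = 29/12
  x^3: 20 a_5 - 4 a_4 + 9 a_3 = 0  ->  20 a_5 = 4 a_4 - 9 a_3 = 20/3  ->  a_5 = 1/3
Truncated series: y(x) = 2 - 2 x - 4 x^2 + (1/3) x^3 + (29/12) x^4 + (1/3) x^5 + O(x^6).

a_0 = 2; a_1 = -2; a_2 = -4; a_3 = 1/3; a_4 = 29/12; a_5 = 1/3


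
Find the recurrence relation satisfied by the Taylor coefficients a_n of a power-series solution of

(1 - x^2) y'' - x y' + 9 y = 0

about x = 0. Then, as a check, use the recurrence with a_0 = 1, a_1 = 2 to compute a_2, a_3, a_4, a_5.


Substitute y = sum_n a_n x^n.
(1 - 1 x^2) y'' contributes (n+2)(n+1) a_{n+2} - n(n-1) a_n at x^n.
-x y'(x) contributes -n a_n at x^n.
9 y(x) contributes 9 a_n at x^n.
Matching x^n: (n+2)(n+1) a_{n+2} + (-n(n-1) - n + 9) a_n = 0.
Thus a_{n+2} = (n(n-1) + n - 9) / ((n+1)(n+2)) * a_n.

Check with a_0 = 1, a_1 = 2 (apply the recurrence for n = 0, 1, 2, 3): a_0 = 1, a_1 = 2, a_2 = -9/2, a_3 = -8/3, a_4 = 15/8, a_5 = 0.

a_(n+2) = (n(n-1) + n - 9) / ((n+1)(n+2)) * a_n; check: a_0 = 1, a_1 = 2, a_2 = -9/2, a_3 = -8/3, a_4 = 15/8, a_5 = 0


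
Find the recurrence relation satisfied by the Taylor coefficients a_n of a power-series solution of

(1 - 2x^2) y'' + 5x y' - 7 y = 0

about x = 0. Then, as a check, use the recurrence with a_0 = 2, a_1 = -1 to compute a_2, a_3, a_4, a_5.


Substitute y = sum_n a_n x^n.
(1 - 2 x^2) y'' contributes (n+2)(n+1) a_{n+2} - 2 n(n-1) a_n at x^n.
5 x y'(x) contributes 5 n a_n at x^n.
-7 y(x) contributes -7 a_n at x^n.
Matching x^n: (n+2)(n+1) a_{n+2} + (-2 n(n-1) + 5 n - 7) a_n = 0.
Thus a_{n+2} = (2 n(n-1) - 5 n + 7) / ((n+1)(n+2)) * a_n.

Check with a_0 = 2, a_1 = -1 (apply the recurrence for n = 0, 1, 2, 3): a_0 = 2, a_1 = -1, a_2 = 7, a_3 = -1/3, a_4 = 7/12, a_5 = -1/15.

a_(n+2) = (2 n(n-1) - 5 n + 7) / ((n+1)(n+2)) * a_n; check: a_0 = 2, a_1 = -1, a_2 = 7, a_3 = -1/3, a_4 = 7/12, a_5 = -1/15


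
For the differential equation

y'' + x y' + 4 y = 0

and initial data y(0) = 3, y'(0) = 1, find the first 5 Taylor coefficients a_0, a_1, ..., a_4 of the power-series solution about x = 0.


Ansatz: y(x) = sum_{n>=0} a_n x^n, so y'(x) = sum_{n>=1} n a_n x^(n-1) and y''(x) = sum_{n>=2} n(n-1) a_n x^(n-2).
Substitute into P(x) y'' + Q(x) y' + R(x) y = 0 with P(x) = 1, Q(x) = x, R(x) = 4, and match powers of x.
Initial conditions: a_0 = 3, a_1 = 1.
Setting the coefficient of each power of x to zero and solving order by order (substituting the coefficients already found):
  x^0: 2 a_2 + 4 a_0 = 0  ->  2 a_2 = -4 a_0 = -12  ->  a_2 = -6
  x^1: 6 a_3 + 5 a_1 = 0  ->  6 a_3 = -5 a_1 = -5  ->  a_3 = -5/6
  x^2: 12 a_4 + 6 a_2 = 0  ->  12 a_4 = -6 a_2 = 36  ->  a_4 = 3
Truncated series: y(x) = 3 + x - 6 x^2 - (5/6) x^3 + 3 x^4 + O(x^5).

a_0 = 3; a_1 = 1; a_2 = -6; a_3 = -5/6; a_4 = 3


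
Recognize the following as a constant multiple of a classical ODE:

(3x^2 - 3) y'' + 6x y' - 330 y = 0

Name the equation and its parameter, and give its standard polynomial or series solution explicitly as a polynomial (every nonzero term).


All three coefficients share the factor -3; dividing through by -3 gives  (1 - x^2) y'' - 2x y' + 110 y = 0.
This matches the Legendre equation (1 - x^2) y'' - 2x y' + n(n+1) y = 0 (note the -2x y' term) with n(n+1) = 110, so n = 10; the polynomial solution is P_10(x).
With y = sum_k a_k x^k, matching x^k gives (k+2)(k+1) a_{k+2} = [k(k+1) - n(n+1)] a_k = (k - 10)(k + 11) a_k. The right side vanishes at k = 10, so the series with the parity of 10 terminates at degree 10.
Standard normalization (P_n(1) = 1): leading coefficient (2n)!/(2^n (n!)^2) = 2432902008176640000/(1024*13168189440000) = 46189/256, so a_10 = 46189/256. Work downward with a_k = (k+1)(k+2) a_{k+2} / ((k - 10)(k + 11)):
  a_8 = (9)(10)(46189/256) / ((8 - 10)(8 + 11)) = (2078505/128)/(-38) = -109395/256
  a_6 = (7)(8)(-109395/256) / ((6 - 10)(6 + 11)) = (-765765/32)/(-68) = 45045/128
  a_4 = (5)(6)(45045/128) / ((4 - 10)(4 + 11)) = (675675/64)/(-90) = -15015/128
  a_2 = (3)(4)(-15015/128) / ((2 - 10)(2 + 11)) = (-45045/32)/(-104) = 3465/256
  a_0 = (1)(2)(3465/256) / ((0 - 10)(0 + 11)) = (3465/128)/(-110) = -63/256
Hence P_10(x) = 46189 x^10/256 - 109395 x^8/256 + 45045 x^6/128 - 15015 x^4/128 + 3465 x^2/256 - 63/256.

P_10(x); series = 46189 x^10/256 - 109395 x^8/256 + 45045 x^6/128 - 15015 x^4/128 + 3465 x^2/256 - 63/256


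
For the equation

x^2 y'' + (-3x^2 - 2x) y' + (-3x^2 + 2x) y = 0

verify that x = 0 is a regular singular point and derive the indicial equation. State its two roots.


Divide by x^2 to reach normal form y'' + P_1(x) y' + P_2(x) y = 0 with P_1(x) = -3 - 2/x and P_2(x) = -3 + 2/x.
x = 0 is a singular point because the y'-coefficient -3 - 2/x has a pole at x = 0 and the y-coefficient -3 + 2/x has a pole at x = 0.
It is a regular singular point because x P_1(x) = p(x) = -3x - 2 and x^2 P_2(x) = q(x) = -3x^2 + 2x are polynomials, hence analytic at x = 0.
p(0) = -2,  q(0) = 0.
Indicial equation: r(r-1) + p(0) r + q(0) = 0, i.e. r^2 + (p(0) - 1) r + q(0) = 0, i.e. r^2 - 3 r = 0.
Discriminant: (-3)^2 - 4(0) = 9, so r = (3 ± 3)/2.
Solving: r_1 = 3, r_2 = 0.

indicial: r^2 - 3 r = 0; roots r_1 = 3, r_2 = 0


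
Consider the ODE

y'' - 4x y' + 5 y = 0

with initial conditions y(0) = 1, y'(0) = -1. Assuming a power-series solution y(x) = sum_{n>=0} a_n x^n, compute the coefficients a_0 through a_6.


Ansatz: y(x) = sum_{n>=0} a_n x^n, so y'(x) = sum_{n>=1} n a_n x^(n-1) and y''(x) = sum_{n>=2} n(n-1) a_n x^(n-2).
Substitute into P(x) y'' + Q(x) y' + R(x) y = 0 with P(x) = 1, Q(x) = -4x, R(x) = 5, and match powers of x.
Initial conditions: a_0 = 1, a_1 = -1.
Setting the coefficient of each power of x to zero and solving order by order (substituting the coefficients already found):
  x^0: 2 a_2 + 5 a_0 = 0  ->  2 a_2 = -5 a_0 = -5  ->  a_2 = -5/2
  x^1: 6 a_3 + a_1 = 0  ->  6 a_3 = -a_1 = 1  ->  a_3 = 1/6
  x^2: 12 a_4 - 3 a_2 = 0  ->  12 a_4 = 3 a_2 = -15/2  ->  a_4 = -5/8
  x^3: 20 a_5 - 7 a_3 = 0  ->  20 a_5 = 7 a_3 = 7/6  ->  a_5 = 7/120
  x^4: 30 a_6 - 11 a_4 = 0  ->  30 a_6 = 11 a_4 = -55/8  ->  a_6 = -11/48
Truncated series: y(x) = 1 - x - (5/2) x^2 + (1/6) x^3 - (5/8) x^4 + (7/120) x^5 - (11/48) x^6 + O(x^7).

a_0 = 1; a_1 = -1; a_2 = -5/2; a_3 = 1/6; a_4 = -5/8; a_5 = 7/120; a_6 = -11/48


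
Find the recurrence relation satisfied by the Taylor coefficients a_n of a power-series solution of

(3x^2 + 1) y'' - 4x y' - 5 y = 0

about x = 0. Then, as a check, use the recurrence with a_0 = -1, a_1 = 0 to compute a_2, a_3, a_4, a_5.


Substitute y = sum_n a_n x^n.
(1 + 3 x^2) y'' contributes (n+2)(n+1) a_{n+2} + 3 n(n-1) a_n at x^n.
-4 x y'(x) contributes -4 n a_n at x^n.
-5 y(x) contributes -5 a_n at x^n.
Matching x^n: (n+2)(n+1) a_{n+2} + (3 n(n-1) - 4 n - 5) a_n = 0.
Thus a_{n+2} = (-3 n(n-1) + 4 n + 5) / ((n+1)(n+2)) * a_n.

Check with a_0 = -1, a_1 = 0 (apply the recurrence for n = 0, 1, 2, 3): a_0 = -1, a_1 = 0, a_2 = -5/2, a_3 = 0, a_4 = -35/24, a_5 = 0.

a_(n+2) = (-3 n(n-1) + 4 n + 5) / ((n+1)(n+2)) * a_n; check: a_0 = -1, a_1 = 0, a_2 = -5/2, a_3 = 0, a_4 = -35/24, a_5 = 0


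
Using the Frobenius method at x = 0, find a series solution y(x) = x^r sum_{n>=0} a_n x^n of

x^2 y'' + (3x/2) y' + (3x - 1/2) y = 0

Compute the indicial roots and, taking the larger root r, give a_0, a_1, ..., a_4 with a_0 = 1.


Write in Frobenius form y'' + (p(x)/x) y' + (q(x)/x^2) y = 0:
  p(x) = 3/2,  q(x) = 3x - 1/2.
Indicial equation: r(r-1) + (3/2) r + (-1/2) = 0 -> roots r_1 = 1/2, r_2 = -1.
Take r = r_1 = 1/2. Let y(x) = x^r sum_{n>=0} a_n x^n with a_0 = 1.
Substitute y = x^r sum a_n x^n and match x^{r+n}. The recurrence is
  D(n) a_n + 3 a_{n-1} = 0,  where D(n) = (r+n)(r+n-1) + (3/2)(r+n) + (-1/2).
  a_n = -3 / D(n) * a_{n-1}.
Since the indicial polynomial factors as (r - r_1)(r - r_2), D(n) = (r_1 + n - r_1)(r_1 + n - r_2) = n(n + 3/2).
Evaluating step by step (a_0 = 1):
  n = 1: D(1) = 1(1 + 3/2) = 5/2; numerator = -3(1) = -3; a_1 = (-3)/(5/2) = -6/5
  n = 2: D(2) = 2(2 + 3/2) = 7; numerator = -3(-6/5) = 18/5; a_2 = (18/5)/(7) = 18/35
  n = 3: D(3) = 3(3 + 3/2) = 27/2; numerator = -3(18/35) = -54/35; a_3 = (-54/35)/(27/2) = -4/35
  n = 4: D(4) = 4(4 + 3/2) = 22; numerator = -3(-4/35) = 12/35; a_4 = (12/35)/(22) = 6/385

r = 1/2; a_0 = 1; a_1 = -6/5; a_2 = 18/35; a_3 = -4/35; a_4 = 6/385


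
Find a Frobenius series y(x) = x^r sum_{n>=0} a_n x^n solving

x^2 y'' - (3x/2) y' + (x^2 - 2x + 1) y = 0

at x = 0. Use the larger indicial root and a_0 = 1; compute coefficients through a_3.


Write in Frobenius form y'' + (p(x)/x) y' + (q(x)/x^2) y = 0:
  p(x) = -3/2,  q(x) = x^2 - 2x + 1.
Indicial equation: r(r-1) + (-3/2) r + (1) = 0 -> roots r_1 = 2, r_2 = 1/2.
Take r = r_1 = 2. Let y(x) = x^r sum_{n>=0} a_n x^n with a_0 = 1.
Substitute y = x^r sum a_n x^n and match x^{r+n}. The recurrence is
  D(n) a_n - 2 a_{n-1} + 1 a_{n-2} = 0,  where D(n) = (r+n)(r+n-1) + (-3/2)(r+n) + (1).
  a_n = [2 a_{n-1} - 1 a_{n-2}] / D(n).
Since the indicial polynomial factors as (r - r_1)(r - r_2), D(n) = (r_1 + n - r_1)(r_1 + n - r_2) = n(n + 3/2).
Evaluating step by step (a_0 = 1):
  n = 1: D(1) = 1(1 + 3/2) = 5/2; numerator = 2(1) = 2; a_1 = (2)/(5/2) = 4/5
  n = 2: D(2) = 2(2 + 3/2) = 7; numerator = 2(4/5) - 1(1) = 3/5; a_2 = (3/5)/(7) = 3/35
  n = 3: D(3) = 3(3 + 3/2) = 27/2; numerator = 2(3/35) - 1(4/5) = -22/35; a_3 = (-22/35)/(27/2) = -44/945

r = 2; a_0 = 1; a_1 = 4/5; a_2 = 3/35; a_3 = -44/945


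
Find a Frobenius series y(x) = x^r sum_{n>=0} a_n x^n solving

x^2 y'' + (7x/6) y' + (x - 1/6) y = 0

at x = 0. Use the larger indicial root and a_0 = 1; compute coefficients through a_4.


Write in Frobenius form y'' + (p(x)/x) y' + (q(x)/x^2) y = 0:
  p(x) = 7/6,  q(x) = x - 1/6.
Indicial equation: r(r-1) + (7/6) r + (-1/6) = 0 -> roots r_1 = 1/3, r_2 = -1/2.
Take r = r_1 = 1/3. Let y(x) = x^r sum_{n>=0} a_n x^n with a_0 = 1.
Substitute y = x^r sum a_n x^n and match x^{r+n}. The recurrence is
  D(n) a_n + 1 a_{n-1} = 0,  where D(n) = (r+n)(r+n-1) + (7/6)(r+n) + (-1/6).
  a_n = -1 / D(n) * a_{n-1}.
Since the indicial polynomial factors as (r - r_1)(r - r_2), D(n) = (r_1 + n - r_1)(r_1 + n - r_2) = n(n + 5/6).
Evaluating step by step (a_0 = 1):
  n = 1: D(1) = 1(1 + 5/6) = 11/6; numerator = -1(1) = -1; a_1 = (-1)/(11/6) = -6/11
  n = 2: D(2) = 2(2 + 5/6) = 17/3; numerator = -1(-6/11) = 6/11; a_2 = (6/11)/(17/3) = 18/187
  n = 3: D(3) = 3(3 + 5/6) = 23/2; numerator = -1(18/187) = -18/187; a_3 = (-18/187)/(23/2) = -36/4301
  n = 4: D(4) = 4(4 + 5/6) = 58/3; numerator = -1(-36/4301) = 36/4301; a_4 = (36/4301)/(58/3) = 54/124729

r = 1/3; a_0 = 1; a_1 = -6/11; a_2 = 18/187; a_3 = -36/4301; a_4 = 54/124729


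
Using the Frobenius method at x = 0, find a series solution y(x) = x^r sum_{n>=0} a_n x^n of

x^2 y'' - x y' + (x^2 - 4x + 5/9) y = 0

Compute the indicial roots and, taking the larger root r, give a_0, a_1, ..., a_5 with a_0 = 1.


Write in Frobenius form y'' + (p(x)/x) y' + (q(x)/x^2) y = 0:
  p(x) = -1,  q(x) = x^2 - 4x + 5/9.
Indicial equation: r(r-1) + (-1) r + (5/9) = 0 -> roots r_1 = 5/3, r_2 = 1/3.
Take r = r_1 = 5/3. Let y(x) = x^r sum_{n>=0} a_n x^n with a_0 = 1.
Substitute y = x^r sum a_n x^n and match x^{r+n}. The recurrence is
  D(n) a_n - 4 a_{n-1} + 1 a_{n-2} = 0,  where D(n) = (r+n)(r+n-1) + (-1)(r+n) + (5/9).
  a_n = [4 a_{n-1} - 1 a_{n-2}] / D(n).
Since the indicial polynomial factors as (r - r_1)(r - r_2), D(n) = (r_1 + n - r_1)(r_1 + n - r_2) = n(n + 4/3).
Evaluating step by step (a_0 = 1):
  n = 1: D(1) = 1(1 + 4/3) = 7/3; numerator = 4(1) = 4; a_1 = (4)/(7/3) = 12/7
  n = 2: D(2) = 2(2 + 4/3) = 20/3; numerator = 4(12/7) - 1(1) = 41/7; a_2 = (41/7)/(20/3) = 123/140
  n = 3: D(3) = 3(3 + 4/3) = 13; numerator = 4(123/140) - 1(12/7) = 9/5; a_3 = (9/5)/(13) = 9/65
  n = 4: D(4) = 4(4 + 4/3) = 64/3; numerator = 4(9/65) - 1(123/140) = -591/1820; a_4 = (-591/1820)/(64/3) = -1773/116480
  n = 5: D(5) = 5(5 + 4/3) = 95/3; numerator = 4(-1773/116480) - 1(9/65) = -1161/5824; a_5 = (-1161/5824)/(95/3) = -3483/553280

r = 5/3; a_0 = 1; a_1 = 12/7; a_2 = 123/140; a_3 = 9/65; a_4 = -1773/116480; a_5 = -3483/553280


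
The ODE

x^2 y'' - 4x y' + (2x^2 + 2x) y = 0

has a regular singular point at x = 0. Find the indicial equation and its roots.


Divide by x^2 to reach normal form y'' + P_1(x) y' + P_2(x) y = 0 with P_1(x) = -4/x and P_2(x) = 2 + 2/x.
x = 0 is a singular point because the y'-coefficient -4/x has a pole at x = 0 and the y-coefficient 2 + 2/x has a pole at x = 0.
It is a regular singular point because x P_1(x) = p(x) = -4 and x^2 P_2(x) = q(x) = 2x^2 + 2x are polynomials, hence analytic at x = 0.
p(0) = -4,  q(0) = 0.
Indicial equation: r(r-1) + p(0) r + q(0) = 0, i.e. r^2 + (p(0) - 1) r + q(0) = 0, i.e. r^2 - 5 r = 0.
Discriminant: (-5)^2 - 4(0) = 25, so r = (5 ± 5)/2.
Solving: r_1 = 5, r_2 = 0.

indicial: r^2 - 5 r = 0; roots r_1 = 5, r_2 = 0


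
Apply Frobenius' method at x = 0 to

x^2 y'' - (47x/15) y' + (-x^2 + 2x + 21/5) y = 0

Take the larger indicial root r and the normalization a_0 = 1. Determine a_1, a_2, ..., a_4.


Write in Frobenius form y'' + (p(x)/x) y' + (q(x)/x^2) y = 0:
  p(x) = -47/15,  q(x) = -x^2 + 2x + 21/5.
Indicial equation: r(r-1) + (-47/15) r + (21/5) = 0 -> roots r_1 = 7/3, r_2 = 9/5.
Take r = r_1 = 7/3. Let y(x) = x^r sum_{n>=0} a_n x^n with a_0 = 1.
Substitute y = x^r sum a_n x^n and match x^{r+n}. The recurrence is
  D(n) a_n + 2 a_{n-1} - 1 a_{n-2} = 0,  where D(n) = (r+n)(r+n-1) + (-47/15)(r+n) + (21/5).
  a_n = [-2 a_{n-1} + 1 a_{n-2}] / D(n).
Since the indicial polynomial factors as (r - r_1)(r - r_2), D(n) = (r_1 + n - r_1)(r_1 + n - r_2) = n(n + 8/15).
Evaluating step by step (a_0 = 1):
  n = 1: D(1) = 1(1 + 8/15) = 23/15; numerator = -2(1) = -2; a_1 = (-2)/(23/15) = -30/23
  n = 2: D(2) = 2(2 + 8/15) = 76/15; numerator = -2(-30/23) + 1(1) = 83/23; a_2 = (83/23)/(76/15) = 1245/1748
  n = 3: D(3) = 3(3 + 8/15) = 53/5; numerator = -2(1245/1748) + 1(-30/23) = -2385/874; a_3 = (-2385/874)/(53/5) = -225/874
  n = 4: D(4) = 4(4 + 8/15) = 272/15; numerator = -2(-225/874) + 1(1245/1748) = 2145/1748; a_4 = (2145/1748)/(272/15) = 32175/475456

r = 7/3; a_0 = 1; a_1 = -30/23; a_2 = 1245/1748; a_3 = -225/874; a_4 = 32175/475456
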